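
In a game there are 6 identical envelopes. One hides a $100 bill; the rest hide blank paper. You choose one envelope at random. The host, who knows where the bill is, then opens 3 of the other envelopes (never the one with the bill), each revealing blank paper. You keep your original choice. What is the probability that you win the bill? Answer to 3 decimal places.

0.167

The host can always open 3 empty envelopes regardless of your choice, so the reveals give no information about your original envelope.
P(win by staying) = 1/6 ≈ 0.167.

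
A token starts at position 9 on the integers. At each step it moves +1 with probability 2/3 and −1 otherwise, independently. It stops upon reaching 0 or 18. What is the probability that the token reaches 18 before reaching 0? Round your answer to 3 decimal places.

Let r = q/p = (1/3)/(2/3) = 1/2. The recurrence P(i) = p·P(i+1) + q·P(i−1) with P(0)=0, P(18)=1 gives P(i) = (1 − r^i)/(1 − r^18).
P(9) = (1 − (1/2)^9) / (1 − (1/2)^18) = 512/513 ≈ 0.998.

0.998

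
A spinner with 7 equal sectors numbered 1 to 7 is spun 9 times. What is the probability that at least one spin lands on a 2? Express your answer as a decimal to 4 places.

P(no spin lands on a 2) = (6/7)^9 ≈ 0.2497.
P(at least one) = 1 − 0.2497 = 0.7503.

0.7503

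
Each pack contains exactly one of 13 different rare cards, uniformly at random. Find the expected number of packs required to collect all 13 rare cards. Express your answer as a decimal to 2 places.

After i distinct types are collected, each trial gives a new one with probability (13−i)/13, so the expected wait for the next new type is 13/(13−i).
E = 13/13 + 13/12 + 13/11 + 13/10 + 13/9 + 13/8 + 13/7 + 13/6 + 13/5 + 13/4 + 13/3 + 13/2 + 13/1 = 1145993/27720 ≈ 41.34.

41.34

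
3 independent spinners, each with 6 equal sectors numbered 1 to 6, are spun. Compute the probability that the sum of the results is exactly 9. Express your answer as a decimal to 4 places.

0.1157

There are 6^3 = 216 equally likely outcomes.
The number of ordered 3-tuples from {1,…,6} summing to 9 is 25.
P(sum = 9) = 25/216 ≈ 0.1157.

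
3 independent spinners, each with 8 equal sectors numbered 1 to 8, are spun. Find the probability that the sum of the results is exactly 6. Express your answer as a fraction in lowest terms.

5/256

There are 8^3 = 512 equally likely outcomes.
The number of ordered 3-tuples from {1,…,8} summing to 6 is 10.
P(sum = 6) = 10/512 = 5/256.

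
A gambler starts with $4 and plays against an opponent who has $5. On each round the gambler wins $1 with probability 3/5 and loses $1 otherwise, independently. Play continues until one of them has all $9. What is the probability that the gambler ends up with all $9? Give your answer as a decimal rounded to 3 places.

0.824

Let r = q/p = (2/5)/(3/5) = 2/3. The recurrence P(i) = p·P(i+1) + q·P(i−1) with P(0)=0, P(9)=1 gives P(i) = (1 − r^i)/(1 − r^9).
P(4) = (1 − (2/3)^4) / (1 − (2/3)^9) = 15795/19171 ≈ 0.824.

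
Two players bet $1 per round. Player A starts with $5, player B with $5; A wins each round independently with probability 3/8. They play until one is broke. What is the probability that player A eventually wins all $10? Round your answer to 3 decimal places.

0.072

Let r = q/p = (5/8)/(3/8) = 5/3. The recurrence P(i) = p·P(i+1) + q·P(i−1) with P(0)=0, P(10)=1 gives P(i) = (1 − r^i)/(1 − r^10).
P(5) = (1 − (5/3)^5) / (1 − (5/3)^10) = 243/3368 ≈ 0.072.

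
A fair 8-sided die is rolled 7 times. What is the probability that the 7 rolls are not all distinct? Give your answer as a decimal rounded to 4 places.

0.9808

P(all 7 different) = 8/8 · 7/8 · ··· · 2/8 ≈ 0.0192.
P(at least two equal) = 1 − 0.0192 = 0.9808.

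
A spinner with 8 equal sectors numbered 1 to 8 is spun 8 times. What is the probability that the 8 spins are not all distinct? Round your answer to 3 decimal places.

0.998

P(all 8 different) = 8/8 · 7/8 · ··· · 1/8 ≈ 0.002.
P(at least two equal) = 1 − 0.002 = 0.998.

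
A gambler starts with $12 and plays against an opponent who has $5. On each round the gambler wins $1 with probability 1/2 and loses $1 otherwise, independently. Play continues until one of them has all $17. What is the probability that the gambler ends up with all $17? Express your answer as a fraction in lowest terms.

12/17

With a fair step, P(i) = ½P(i−1) + ½P(i+1) with P(0)=0, P(17)=1 has the linear solution P(i) = i/17.
P(12) = 12/17.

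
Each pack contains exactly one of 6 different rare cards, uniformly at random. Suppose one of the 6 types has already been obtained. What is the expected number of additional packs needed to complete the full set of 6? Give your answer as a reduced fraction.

Starting from 1 distinct type, each trial gives a new one with probability (6−i)/6 when i types are held, so the wait for the next new type is 6/(6−i).
E = 6/5 + 6/4 + 6/3 + 6/2 + 6/1 = 137/10.

137/10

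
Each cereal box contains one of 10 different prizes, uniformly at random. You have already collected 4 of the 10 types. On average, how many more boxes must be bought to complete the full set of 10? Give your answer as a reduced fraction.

49/2

Starting from 4 distinct types, each trial gives a new one with probability (10−i)/10 when i types are held, so the wait for the next new type is 10/(10−i).
E = 10/6 + 10/5 + 10/4 + 10/3 + 10/2 + 10/1 = 49/2.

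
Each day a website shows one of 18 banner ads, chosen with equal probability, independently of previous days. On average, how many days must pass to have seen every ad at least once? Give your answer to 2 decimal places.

After i distinct types are collected, each trial gives a new one with probability (18−i)/18, so the expected wait for the next new type is 18/(18−i).
E = 18/18 + 18/17 + 18/16 + 18/15 + 18/14 + 18/13 + 18/12 + 18/11 + 18/10 + 18/9 + 18/8 + 18/7 + 18/6 + 18/5 + 18/4 + 18/3 + 18/2 + 18/1 = 42822903/680680 ≈ 62.91.

62.91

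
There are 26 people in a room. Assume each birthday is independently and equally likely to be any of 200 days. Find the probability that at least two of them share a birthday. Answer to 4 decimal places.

It's easier to compute the probability that all 26 are distinct.
P(all distinct) = 200/200 · 199/200 · ··· · 175/200 ≈ 0.1829.
So the probability of at least one match is 1 − 0.1829 = 0.8171.

0.8171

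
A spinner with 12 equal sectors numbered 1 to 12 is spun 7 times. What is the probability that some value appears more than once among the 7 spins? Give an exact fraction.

P(all 7 different) = 12/12 · 11/12 · ··· · 6/12 = 385/3456.
P(at least two equal) = 1 − 385/3456 = 3071/3456.

3071/3456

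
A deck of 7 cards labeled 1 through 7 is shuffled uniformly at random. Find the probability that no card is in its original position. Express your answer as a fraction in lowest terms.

This is the derangement probability: permutations of 7 with no fixed point.
D(7) = 7! · (1 − 1/1! + 1/2! − ··· + (−1)^7/7!) = 1854.
P = 1854/5040 = 103/280.

103/280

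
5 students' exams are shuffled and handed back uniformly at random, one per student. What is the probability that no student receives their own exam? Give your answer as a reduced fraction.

11/30

This is the derangement probability: permutations of 5 with no fixed point.
D(5) = 5! · (1 − 1/1! + 1/2! − ··· + (−1)^5/5!) = 44.
P = 44/120 = 11/30.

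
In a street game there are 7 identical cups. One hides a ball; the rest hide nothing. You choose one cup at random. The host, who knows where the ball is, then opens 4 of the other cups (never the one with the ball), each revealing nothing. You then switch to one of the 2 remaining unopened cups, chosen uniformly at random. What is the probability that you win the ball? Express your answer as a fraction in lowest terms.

Your original cup holds the ball with probability 1/7, so the other 6 collectively hold it with probability 6/7.
The host can always find 4 empty cups to open, so the reveals don't change that 6/7; it is now spread over the 2 remaining unopened cups.
P(win by switching) = (6/7) · (1/2) = 3/7.

3/7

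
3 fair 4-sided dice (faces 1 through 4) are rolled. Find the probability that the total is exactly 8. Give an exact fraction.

3/16

There are 4^3 = 64 equally likely outcomes.
The number of ordered 3-tuples from {1,…,4} summing to 8 is 12.
P(sum = 8) = 12/64 = 3/16.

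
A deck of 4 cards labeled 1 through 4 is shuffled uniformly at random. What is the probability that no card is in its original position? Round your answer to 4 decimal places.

This is the derangement probability: permutations of 4 with no fixed point.
D(4) = 4! · (1 − 1/1! + 1/2! − ··· + (−1)^4/4!) = 9.
P = 9/24 = 3/8 ≈ 0.3750.

0.3750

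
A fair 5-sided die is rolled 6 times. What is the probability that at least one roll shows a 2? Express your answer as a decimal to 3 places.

P(no roll shows a 2) = (4/5)^6 ≈ 0.262.
P(at least one) = 1 − 0.262 = 0.738.

0.738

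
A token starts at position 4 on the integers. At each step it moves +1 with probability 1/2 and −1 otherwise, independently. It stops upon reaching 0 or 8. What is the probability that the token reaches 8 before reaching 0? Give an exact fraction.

1/2

With a fair step, P(i) = ½P(i−1) + ½P(i+1) with P(0)=0, P(8)=1 has the linear solution P(i) = i/8.
P(4) = 4/8 = 1/2.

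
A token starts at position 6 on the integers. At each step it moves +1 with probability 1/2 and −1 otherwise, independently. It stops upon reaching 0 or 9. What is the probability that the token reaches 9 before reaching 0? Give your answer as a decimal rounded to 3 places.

0.667

With a fair step, P(i) = ½P(i−1) + ½P(i+1) with P(0)=0, P(9)=1 has the linear solution P(i) = i/9.
P(6) = 6/9 = 2/3 ≈ 0.667.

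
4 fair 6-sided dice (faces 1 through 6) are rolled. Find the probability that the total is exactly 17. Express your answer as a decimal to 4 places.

There are 6^4 = 1296 equally likely outcomes.
The number of ordered 4-tuples from {1,…,6} summing to 17 is 104.
P(sum = 17) = 104/1296 = 13/162 ≈ 0.0802.

0.0802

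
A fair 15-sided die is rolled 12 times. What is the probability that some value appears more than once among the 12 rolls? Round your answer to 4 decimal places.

0.9983

P(all 12 different) = 15/15 · 14/15 · ··· · 4/15 ≈ 0.0017.
P(at least two equal) = 1 − 0.0017 = 0.9983.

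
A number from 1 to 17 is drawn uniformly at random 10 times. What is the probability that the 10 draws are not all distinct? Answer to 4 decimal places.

P(all 10 different) = 17/17 · 16/17 · ··· · 8/17 ≈ 0.0350.
P(at least two equal) = 1 − 0.0350 = 0.9650.

0.9650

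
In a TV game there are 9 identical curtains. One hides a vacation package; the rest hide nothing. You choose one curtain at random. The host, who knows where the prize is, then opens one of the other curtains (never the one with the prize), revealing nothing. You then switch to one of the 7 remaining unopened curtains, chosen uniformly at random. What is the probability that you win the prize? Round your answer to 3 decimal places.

0.127

Your original curtain holds the prize with probability 1/9, so the other 8 collectively hold it with probability 8/9.
The host can always find an empty curtain to open, so this doesn't change that 8/9; it is now spread over the 7 remaining unopened curtains.
P(win by switching) = (8/9) · (1/7) = 8/63 ≈ 0.127.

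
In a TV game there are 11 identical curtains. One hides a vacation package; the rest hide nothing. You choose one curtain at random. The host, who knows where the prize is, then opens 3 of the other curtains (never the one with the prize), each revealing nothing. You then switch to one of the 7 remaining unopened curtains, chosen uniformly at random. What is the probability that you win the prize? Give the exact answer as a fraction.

10/77

Your original curtain holds the prize with probability 1/11, so the other 10 collectively hold it with probability 10/11.
The host can always find 3 empty curtains to open, so the reveals don't change that 10/11; it is now spread over the 7 remaining unopened curtains.
P(win by switching) = (10/11) · (1/7) = 10/77.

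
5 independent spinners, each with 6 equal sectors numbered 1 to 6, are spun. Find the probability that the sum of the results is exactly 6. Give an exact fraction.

5/7776

There are 6^5 = 7776 equally likely outcomes.
The number of ordered 5-tuples from {1,…,6} summing to 6 is 5.
P(sum = 6) = 5/7776.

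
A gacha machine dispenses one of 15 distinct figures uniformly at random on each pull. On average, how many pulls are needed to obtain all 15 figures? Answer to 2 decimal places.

After i distinct types are collected, each trial gives a new one with probability (15−i)/15, so the expected wait for the next new type is 15/(15−i).
E = 15/15 + 15/14 + 15/13 + 15/12 + 15/11 + 15/10 + 15/9 + 15/8 + 15/7 + 15/6 + 15/5 + 15/4 + 15/3 + 15/2 + 15/1 = 1195757/24024 ≈ 49.77.

49.77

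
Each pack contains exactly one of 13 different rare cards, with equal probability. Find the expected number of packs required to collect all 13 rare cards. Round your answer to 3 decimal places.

After i distinct types are collected, each trial gives a new one with probability (13−i)/13, so the expected wait for the next new type is 13/(13−i).
E = 13/13 + 13/12 + 13/11 + 13/10 + 13/9 + 13/8 + 13/7 + 13/6 + 13/5 + 13/4 + 13/3 + 13/2 + 13/1 = 1145993/27720 ≈ 41.342.

41.342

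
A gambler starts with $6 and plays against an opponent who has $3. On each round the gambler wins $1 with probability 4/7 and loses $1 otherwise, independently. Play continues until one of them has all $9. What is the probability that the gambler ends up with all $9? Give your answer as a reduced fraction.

5824/6553

Let r = q/p = (3/7)/(4/7) = 3/4. The recurrence P(i) = p·P(i+1) + q·P(i−1) with P(0)=0, P(9)=1 gives P(i) = (1 − r^i)/(1 − r^9).
P(6) = (1 − (3/4)^6) / (1 − (3/4)^9) = 5824/6553.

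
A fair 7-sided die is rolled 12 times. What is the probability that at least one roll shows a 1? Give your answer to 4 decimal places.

0.8427

P(no roll shows a 1) = (6/7)^12 ≈ 0.1573.
P(at least one) = 1 − 0.1573 = 0.8427.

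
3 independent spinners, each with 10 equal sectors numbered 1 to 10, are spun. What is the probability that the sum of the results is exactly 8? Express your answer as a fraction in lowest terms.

There are 10^3 = 1000 equally likely outcomes.
The number of ordered 3-tuples from {1,…,10} summing to 8 is 21.
P(sum = 8) = 21/1000.

21/1000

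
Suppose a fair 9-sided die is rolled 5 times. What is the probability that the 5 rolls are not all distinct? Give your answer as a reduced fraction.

1627/2187

P(all 5 different) = 9/9 · 8/9 · ··· · 5/9 = 560/2187.
P(at least two equal) = 1 − 560/2187 = 1627/2187.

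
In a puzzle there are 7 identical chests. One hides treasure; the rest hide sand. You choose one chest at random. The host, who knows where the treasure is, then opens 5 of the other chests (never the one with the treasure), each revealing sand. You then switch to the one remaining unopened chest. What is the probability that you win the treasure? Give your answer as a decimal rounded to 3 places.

0.857

Your original chest holds the treasure with probability 1/7, so the other 6 collectively hold it with probability 6/7.
The host can always find 5 empty chests to open, so the reveals don't change that 6/7; it is now spread over the 1 remaining unopened chest.
P(win by switching) = (6/7) · (1/1) = 6/7 ≈ 0.857.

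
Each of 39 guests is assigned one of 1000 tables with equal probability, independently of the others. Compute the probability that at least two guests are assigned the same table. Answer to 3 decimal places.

0.528

It's easier to compute the probability that all 39 are distinct.
P(all distinct) = 1000/1000 · 999/1000 · ··· · 962/1000 ≈ 0.472.
So the probability of at least one match is 1 − 0.472 = 0.528.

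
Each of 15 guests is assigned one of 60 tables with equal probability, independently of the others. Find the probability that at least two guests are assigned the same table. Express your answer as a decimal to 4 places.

0.8521

It's easier to compute the probability that all 15 are distinct.
P(all distinct) = 60/60 · 59/60 · ··· · 46/60 ≈ 0.1479.
So the probability of at least one match is 1 − 0.1479 = 0.8521.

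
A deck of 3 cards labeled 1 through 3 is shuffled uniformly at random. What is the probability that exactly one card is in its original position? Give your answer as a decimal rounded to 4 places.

0.5000

Choose which one is fixed: C(3,1) = 3 ways.
The remaining 2 must have no fixed point: D(2) = 1.
P = 3·1/6 = 1/2 ≈ 0.5000.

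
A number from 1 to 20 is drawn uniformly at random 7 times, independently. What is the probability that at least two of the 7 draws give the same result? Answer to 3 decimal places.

0.695

P(all 7 different) = 20/20 · 19/20 · ··· · 14/20 ≈ 0.305.
P(at least two equal) = 1 − 0.305 = 0.695.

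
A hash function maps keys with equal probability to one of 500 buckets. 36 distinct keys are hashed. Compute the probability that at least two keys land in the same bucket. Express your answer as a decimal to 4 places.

It's easier to compute the probability that all 36 are distinct.
P(all distinct) = 500/500 · 499/500 · ··· · 465/500 ≈ 0.2750.
So the probability of at least one match is 1 − 0.2750 = 0.7250.

0.7250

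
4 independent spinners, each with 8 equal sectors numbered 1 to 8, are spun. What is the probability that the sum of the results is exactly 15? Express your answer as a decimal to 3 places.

There are 8^4 = 4096 equally likely outcomes.
The number of ordered 4-tuples from {1,…,8} summing to 15 is 284.
P(sum = 15) = 284/4096 = 71/1024 ≈ 0.069.

0.069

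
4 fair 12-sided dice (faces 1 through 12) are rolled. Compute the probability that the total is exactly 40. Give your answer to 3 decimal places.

0.008

There are 12^4 = 20736 equally likely outcomes.
The number of ordered 4-tuples from {1,…,12} summing to 40 is 165.
P(sum = 40) = 165/20736 = 55/6912 ≈ 0.008.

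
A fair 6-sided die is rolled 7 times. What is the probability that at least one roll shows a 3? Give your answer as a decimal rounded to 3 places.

0.721

P(no roll shows a 3) = (5/6)^7 ≈ 0.279.
P(at least one) = 1 − 0.279 = 0.721.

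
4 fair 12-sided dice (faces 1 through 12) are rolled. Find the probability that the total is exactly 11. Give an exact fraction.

5/864

There are 12^4 = 20736 equally likely outcomes.
The number of ordered 4-tuples from {1,…,12} summing to 11 is 120.
P(sum = 11) = 120/20736 = 5/864.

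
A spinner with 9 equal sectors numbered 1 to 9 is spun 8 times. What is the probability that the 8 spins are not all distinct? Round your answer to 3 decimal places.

0.992

P(all 8 different) = 9/9 · 8/9 · ··· · 2/9 ≈ 0.008.
P(at least two equal) = 1 − 0.008 = 0.992.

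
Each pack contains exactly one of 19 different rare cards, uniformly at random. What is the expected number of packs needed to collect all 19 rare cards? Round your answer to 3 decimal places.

67.407

After i distinct types are collected, each trial gives a new one with probability (19−i)/19, so the expected wait for the next new type is 19/(19−i).
E = 19/19 + 19/18 + 19/17 + 19/16 + 19/15 + 19/14 + 19/13 + 19/12 + 19/11 + 19/10 + 19/9 + 19/8 + 19/7 + 19/6 + 19/5 + 19/4 + 19/3 + 19/2 + 19/1 = 275295799/4084080 ≈ 67.407.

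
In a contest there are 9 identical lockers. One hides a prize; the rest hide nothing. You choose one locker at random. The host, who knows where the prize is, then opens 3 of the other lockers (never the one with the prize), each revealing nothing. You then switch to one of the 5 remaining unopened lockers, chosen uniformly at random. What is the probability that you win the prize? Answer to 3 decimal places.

Your original locker holds the prize with probability 1/9, so the other 8 collectively hold it with probability 8/9.
The host can always find 3 empty lockers to open, so the reveals don't change that 8/9; it is now spread over the 5 remaining unopened lockers.
P(win by switching) = (8/9) · (1/5) = 8/45 ≈ 0.178.

0.178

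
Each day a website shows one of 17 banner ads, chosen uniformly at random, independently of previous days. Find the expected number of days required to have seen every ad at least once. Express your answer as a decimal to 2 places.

58.47

After i distinct types are collected, each trial gives a new one with probability (17−i)/17, so the expected wait for the next new type is 17/(17−i).
E = 17/17 + 17/16 + 17/15 + 17/14 + 17/13 + 17/12 + 17/11 + 17/10 + 17/9 + 17/8 + 17/7 + 17/6 + 17/5 + 17/4 + 17/3 + 17/2 + 17/1 = 42142223/720720 ≈ 58.47.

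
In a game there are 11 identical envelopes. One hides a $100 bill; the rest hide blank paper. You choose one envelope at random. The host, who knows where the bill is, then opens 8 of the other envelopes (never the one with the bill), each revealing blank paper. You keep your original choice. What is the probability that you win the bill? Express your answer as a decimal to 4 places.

The host can always open 8 empty envelopes regardless of your choice, so the reveals give no information about your original envelope.
P(win by staying) = 1/11 ≈ 0.0909.

0.0909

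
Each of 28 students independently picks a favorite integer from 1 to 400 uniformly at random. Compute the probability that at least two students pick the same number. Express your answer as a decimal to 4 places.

0.6199

It's easier to compute the probability that all 28 are distinct.
P(all distinct) = 400/400 · 399/400 · ··· · 373/400 ≈ 0.3801.
So the probability of at least one match is 1 − 0.3801 = 0.6199.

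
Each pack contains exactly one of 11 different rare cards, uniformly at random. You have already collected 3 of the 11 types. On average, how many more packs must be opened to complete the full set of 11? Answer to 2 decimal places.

29.90

Starting from 3 distinct types, each trial gives a new one with probability (11−i)/11 when i types are held, so the wait for the next new type is 11/(11−i).
E = 11/8 + 11/7 + 11/6 + 11/5 + 11/4 + 11/3 + 11/2 + 11/1 = 8371/280 ≈ 29.90.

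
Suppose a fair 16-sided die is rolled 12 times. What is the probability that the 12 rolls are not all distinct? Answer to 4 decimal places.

P(all 12 different) = 16/16 · 15/16 · ··· · 5/16 ≈ 0.0031.
P(at least two equal) = 1 − 0.0031 = 0.9969.

0.9969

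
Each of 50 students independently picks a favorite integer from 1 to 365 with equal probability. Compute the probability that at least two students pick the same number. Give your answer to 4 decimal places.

It's easier to compute the probability that all 50 are distinct.
P(all distinct) = 365/365 · 364/365 · ··· · 316/365 ≈ 0.0296.
So the probability of at least one match is 1 − 0.0296 = 0.9704.

0.9704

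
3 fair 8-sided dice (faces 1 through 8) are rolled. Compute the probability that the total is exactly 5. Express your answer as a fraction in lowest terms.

3/256

There are 8^3 = 512 equally likely outcomes.
The number of ordered 3-tuples from {1,…,8} summing to 5 is 6.
P(sum = 5) = 6/512 = 3/256.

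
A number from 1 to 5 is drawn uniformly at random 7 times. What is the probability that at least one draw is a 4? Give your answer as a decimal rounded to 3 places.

P(no draw is a 4) = (4/5)^7 ≈ 0.210.
P(at least one) = 1 − 0.210 = 0.790.

0.790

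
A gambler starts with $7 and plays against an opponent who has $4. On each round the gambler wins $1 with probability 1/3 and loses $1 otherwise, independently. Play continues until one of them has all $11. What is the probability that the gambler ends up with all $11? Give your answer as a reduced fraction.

Let r = q/p = (2/3)/(1/3) = 2. The recurrence P(i) = p·P(i+1) + q·P(i−1) with P(0)=0, P(11)=1 gives P(i) = (1 − r^i)/(1 − r^11).
P(7) = (1 − (2)^7) / (1 − (2)^11) = 127/2047.

127/2047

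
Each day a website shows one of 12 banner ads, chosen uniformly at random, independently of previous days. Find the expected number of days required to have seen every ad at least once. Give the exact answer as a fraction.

86021/2310

After i distinct types are collected, each trial gives a new one with probability (12−i)/12, so the expected wait for the next new type is 12/(12−i).
E = 12/12 + 12/11 + 12/10 + 12/9 + 12/8 + 12/7 + 12/6 + 12/5 + 12/4 + 12/3 + 12/2 + 12/1 = 86021/2310.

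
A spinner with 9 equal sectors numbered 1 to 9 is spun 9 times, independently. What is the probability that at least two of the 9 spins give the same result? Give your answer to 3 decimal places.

P(all 9 different) = 9/9 · 8/9 · ··· · 1/9 ≈ 0.001.
P(at least two equal) = 1 − 0.001 = 0.999.

0.999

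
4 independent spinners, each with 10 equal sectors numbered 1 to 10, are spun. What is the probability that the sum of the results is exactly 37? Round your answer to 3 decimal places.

0.002

There are 10^4 = 10000 equally likely outcomes.
The number of ordered 4-tuples from {1,…,10} summing to 37 is 20.
P(sum = 37) = 20/10000 = 1/500 ≈ 0.002.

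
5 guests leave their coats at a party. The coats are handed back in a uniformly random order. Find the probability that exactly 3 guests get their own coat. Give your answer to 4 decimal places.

0.0833

Choose which 3 of the 5 are fixed: C(5,3) = 10 ways.
The remaining 2 must have no fixed point: D(2) = 1.
P = 10·1/120 = 1/12 ≈ 0.0833.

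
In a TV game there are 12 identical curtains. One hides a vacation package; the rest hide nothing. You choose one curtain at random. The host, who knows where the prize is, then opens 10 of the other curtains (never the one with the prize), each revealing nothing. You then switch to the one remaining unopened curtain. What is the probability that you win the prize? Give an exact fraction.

11/12

Your original curtain holds the prize with probability 1/12, so the other 11 collectively hold it with probability 11/12.
The host can always find 10 empty curtains to open, so the reveals don't change that 11/12; it is now spread over the 1 remaining unopened curtain.
P(win by switching) = (11/12) · (1/1) = 11/12.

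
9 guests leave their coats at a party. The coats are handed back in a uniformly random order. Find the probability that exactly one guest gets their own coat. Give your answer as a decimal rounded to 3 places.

Choose which one is fixed: C(9,1) = 9 ways.
The remaining 8 must have no fixed point: D(8) = 14833.
P = 9·14833/362880 = 2119/5760 ≈ 0.368.

0.368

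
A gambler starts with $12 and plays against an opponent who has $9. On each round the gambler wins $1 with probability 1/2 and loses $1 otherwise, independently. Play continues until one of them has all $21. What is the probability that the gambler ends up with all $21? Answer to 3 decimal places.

0.571

With a fair step, P(i) = ½P(i−1) + ½P(i+1) with P(0)=0, P(21)=1 has the linear solution P(i) = i/21.
P(12) = 12/21 = 4/7 ≈ 0.571.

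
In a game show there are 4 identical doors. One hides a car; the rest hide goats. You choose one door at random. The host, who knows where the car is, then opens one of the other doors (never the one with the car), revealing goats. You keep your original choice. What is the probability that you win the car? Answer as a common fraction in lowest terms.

The host can always open an empty door regardless of your choice, so this gives no information about your original door.
P(win by staying) = 1/4.

1/4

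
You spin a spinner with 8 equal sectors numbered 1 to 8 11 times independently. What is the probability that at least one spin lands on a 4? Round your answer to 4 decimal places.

0.7698

P(no spin lands on a 4) = (7/8)^11 ≈ 0.2302.
P(at least one) = 1 − 0.2302 = 0.7698.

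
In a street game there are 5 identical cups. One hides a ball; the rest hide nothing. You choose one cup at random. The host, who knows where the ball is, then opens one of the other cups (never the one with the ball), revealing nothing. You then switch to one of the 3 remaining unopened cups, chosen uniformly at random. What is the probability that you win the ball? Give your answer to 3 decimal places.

0.267

Your original cup holds the ball with probability 1/5, so the other 4 collectively hold it with probability 4/5.
The host can always find an empty cup to open, so this doesn't change that 4/5; it is now spread over the 3 remaining unopened cups.
P(win by switching) = (4/5) · (1/3) = 4/15 ≈ 0.267.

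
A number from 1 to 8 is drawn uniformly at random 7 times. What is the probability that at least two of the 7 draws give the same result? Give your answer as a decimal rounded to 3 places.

0.981

P(all 7 different) = 8/8 · 7/8 · ··· · 2/8 ≈ 0.019.
P(at least two equal) = 1 − 0.019 = 0.981.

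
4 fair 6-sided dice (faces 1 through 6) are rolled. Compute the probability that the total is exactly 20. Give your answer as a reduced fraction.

There are 6^4 = 1296 equally likely outcomes.
The number of ordered 4-tuples from {1,…,6} summing to 20 is 35.
P(sum = 20) = 35/1296.

35/1296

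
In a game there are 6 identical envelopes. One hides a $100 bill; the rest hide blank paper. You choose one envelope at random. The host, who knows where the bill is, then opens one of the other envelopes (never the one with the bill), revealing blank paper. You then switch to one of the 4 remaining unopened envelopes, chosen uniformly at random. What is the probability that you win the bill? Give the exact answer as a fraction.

5/24

Your original envelope holds the bill with probability 1/6, so the other 5 collectively hold it with probability 5/6.
The host can always find an empty envelope to open, so this doesn't change that 5/6; it is now spread over the 4 remaining unopened envelopes.
P(win by switching) = (5/6) · (1/4) = 5/24.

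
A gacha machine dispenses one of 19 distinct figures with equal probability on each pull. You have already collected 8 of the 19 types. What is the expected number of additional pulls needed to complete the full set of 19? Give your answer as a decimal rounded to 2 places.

57.38

Starting from 8 distinct types, each trial gives a new one with probability (19−i)/19 when i types are held, so the wait for the next new type is 19/(19−i).
E = 19/11 + 19/10 + 19/9 + 19/8 + 19/7 + 19/6 + 19/5 + 19/4 + 19/3 + 19/2 + 19/1 = 1590509/27720 ≈ 57.38.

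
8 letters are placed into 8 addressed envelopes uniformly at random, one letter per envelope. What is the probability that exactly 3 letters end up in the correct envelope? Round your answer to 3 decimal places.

Choose which 3 of the 8 are fixed: C(8,3) = 56 ways.
The remaining 5 must have no fixed point: D(5) = 44.
P = 56·44/40320 = 11/180 ≈ 0.061.

0.061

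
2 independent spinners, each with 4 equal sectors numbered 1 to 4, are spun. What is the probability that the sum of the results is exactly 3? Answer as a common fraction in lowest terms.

1/8

There are 4^2 = 16 equally likely outcomes.
The number of ordered 2-tuples from {1,…,4} summing to 3 is 2.
P(sum = 3) = 2/16 = 1/8.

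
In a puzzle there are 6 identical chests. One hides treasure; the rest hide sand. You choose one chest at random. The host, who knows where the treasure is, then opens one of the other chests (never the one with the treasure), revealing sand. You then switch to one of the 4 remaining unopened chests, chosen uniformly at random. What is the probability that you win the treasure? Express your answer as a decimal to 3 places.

Your original chest holds the treasure with probability 1/6, so the other 5 collectively hold it with probability 5/6.
The host can always find an empty chest to open, so this doesn't change that 5/6; it is now spread over the 4 remaining unopened chests.
P(win by switching) = (5/6) · (1/4) = 5/24 ≈ 0.208.

0.208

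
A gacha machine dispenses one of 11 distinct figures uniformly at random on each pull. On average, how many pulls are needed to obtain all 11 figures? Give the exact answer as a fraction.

83711/2520

After i distinct types are collected, each trial gives a new one with probability (11−i)/11, so the expected wait for the next new type is 11/(11−i).
E = 11/11 + 11/10 + 11/9 + 11/8 + 11/7 + 11/6 + 11/5 + 11/4 + 11/3 + 11/2 + 11/1 = 83711/2520.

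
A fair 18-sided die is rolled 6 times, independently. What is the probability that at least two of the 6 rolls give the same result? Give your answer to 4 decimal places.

0.6070

P(all 6 different) = 18/18 · 17/18 · ··· · 13/18 ≈ 0.3930.
P(at least two equal) = 1 − 0.3930 = 0.6070.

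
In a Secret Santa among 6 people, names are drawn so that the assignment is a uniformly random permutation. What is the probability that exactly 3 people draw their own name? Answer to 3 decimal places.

Choose which 3 of the 6 are fixed: C(6,3) = 20 ways.
The remaining 3 must have no fixed point: D(3) = 2.
P = 20·2/720 = 1/18 ≈ 0.056.

0.056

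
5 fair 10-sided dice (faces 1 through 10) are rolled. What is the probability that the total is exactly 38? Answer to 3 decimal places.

0.017

There are 10^5 = 100000 equally likely outcomes.
The number of ordered 5-tuples from {1,…,10} summing to 38 is 1745.
P(sum = 38) = 1745/100000 = 349/20000 ≈ 0.017.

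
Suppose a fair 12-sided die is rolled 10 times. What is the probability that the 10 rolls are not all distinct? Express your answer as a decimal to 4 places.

0.9961

P(all 10 different) = 12/12 · 11/12 · ··· · 3/12 ≈ 0.0039.
P(at least two equal) = 1 − 0.0039 = 0.9961.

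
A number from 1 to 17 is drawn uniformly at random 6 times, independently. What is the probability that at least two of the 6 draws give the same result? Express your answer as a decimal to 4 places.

0.6308

P(all 6 different) = 17/17 · 16/17 · ··· · 12/17 ≈ 0.3692.
P(at least two equal) = 1 − 0.3692 = 0.6308.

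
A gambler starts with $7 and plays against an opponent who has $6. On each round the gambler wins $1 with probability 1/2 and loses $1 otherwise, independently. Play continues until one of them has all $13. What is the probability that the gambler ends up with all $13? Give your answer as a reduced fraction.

7/13

With a fair step, P(i) = ½P(i−1) + ½P(i+1) with P(0)=0, P(13)=1 has the linear solution P(i) = i/13.
P(7) = 7/13.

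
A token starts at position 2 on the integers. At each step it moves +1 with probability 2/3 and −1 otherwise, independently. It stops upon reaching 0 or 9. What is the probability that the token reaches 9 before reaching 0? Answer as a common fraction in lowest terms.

384/511

Let r = q/p = (1/3)/(2/3) = 1/2. The recurrence P(i) = p·P(i+1) + q·P(i−1) with P(0)=0, P(9)=1 gives P(i) = (1 − r^i)/(1 − r^9).
P(2) = (1 − (1/2)^2) / (1 − (1/2)^9) = 384/511.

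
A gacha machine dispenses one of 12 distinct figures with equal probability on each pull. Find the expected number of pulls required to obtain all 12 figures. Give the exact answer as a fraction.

After i distinct types are collected, each trial gives a new one with probability (12−i)/12, so the expected wait for the next new type is 12/(12−i).
E = 12/12 + 12/11 + 12/10 + 12/9 + 12/8 + 12/7 + 12/6 + 12/5 + 12/4 + 12/3 + 12/2 + 12/1 = 86021/2310.

86021/2310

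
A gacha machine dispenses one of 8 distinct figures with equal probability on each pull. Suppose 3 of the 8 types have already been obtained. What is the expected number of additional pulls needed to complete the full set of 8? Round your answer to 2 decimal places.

18.27

Starting from 3 distinct types, each trial gives a new one with probability (8−i)/8 when i types are held, so the wait for the next new type is 8/(8−i).
E = 8/5 + 8/4 + 8/3 + 8/2 + 8/1 = 274/15 ≈ 18.27.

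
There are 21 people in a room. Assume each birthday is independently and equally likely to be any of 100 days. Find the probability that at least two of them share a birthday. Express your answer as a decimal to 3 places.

It's easier to compute the probability that all 21 are distinct.
P(all distinct) = 100/100 · 99/100 · ··· · 80/100 ≈ 0.104.
So the probability of at least one match is 1 − 0.104 = 0.896.

0.896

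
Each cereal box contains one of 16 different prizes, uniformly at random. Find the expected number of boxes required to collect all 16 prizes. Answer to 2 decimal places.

54.09

After i distinct types are collected, each trial gives a new one with probability (16−i)/16, so the expected wait for the next new type is 16/(16−i).
E = 16/16 + 16/15 + 16/14 + 16/13 + 16/12 + 16/11 + 16/10 + 16/9 + 16/8 + 16/7 + 16/6 + 16/5 + 16/4 + 16/3 + 16/2 + 16/1 = 2436559/45045 ≈ 54.09.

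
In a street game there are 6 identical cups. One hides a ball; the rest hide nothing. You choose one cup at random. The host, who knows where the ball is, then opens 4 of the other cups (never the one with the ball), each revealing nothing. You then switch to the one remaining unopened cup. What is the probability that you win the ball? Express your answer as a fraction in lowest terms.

Your original cup holds the ball with probability 1/6, so the other 5 collectively hold it with probability 5/6.
The host can always find 4 empty cups to open, so the reveals don't change that 5/6; it is now spread over the 1 remaining unopened cup.
P(win by switching) = (5/6) · (1/1) = 5/6.

5/6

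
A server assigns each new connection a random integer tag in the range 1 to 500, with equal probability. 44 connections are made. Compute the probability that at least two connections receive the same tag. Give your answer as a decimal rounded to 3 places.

It's easier to compute the probability that all 44 are distinct.
P(all distinct) = 500/500 · 499/500 · ··· · 457/500 ≈ 0.142.
So the probability of at least one match is 1 − 0.142 = 0.858.

0.858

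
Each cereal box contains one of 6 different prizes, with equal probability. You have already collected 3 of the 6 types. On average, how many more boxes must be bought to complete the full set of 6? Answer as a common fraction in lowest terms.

11

Starting from 3 distinct types, each trial gives a new one with probability (6−i)/6 when i types are held, so the wait for the next new type is 6/(6−i).
E = 6/3 + 6/2 + 6/1 = 11.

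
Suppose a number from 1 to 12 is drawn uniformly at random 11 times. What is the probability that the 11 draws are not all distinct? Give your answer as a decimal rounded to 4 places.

0.9994

P(all 11 different) = 12/12 · 11/12 · ··· · 2/12 ≈ 0.0006.
P(at least two equal) = 1 − 0.0006 = 0.9994.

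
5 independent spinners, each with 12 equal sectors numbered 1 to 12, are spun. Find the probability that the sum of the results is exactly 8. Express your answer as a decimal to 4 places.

There are 12^5 = 248832 equally likely outcomes.
The number of ordered 5-tuples from {1,…,12} summing to 8 is 35.
P(sum = 8) = 35/248832 ≈ 0.0001.

0.0001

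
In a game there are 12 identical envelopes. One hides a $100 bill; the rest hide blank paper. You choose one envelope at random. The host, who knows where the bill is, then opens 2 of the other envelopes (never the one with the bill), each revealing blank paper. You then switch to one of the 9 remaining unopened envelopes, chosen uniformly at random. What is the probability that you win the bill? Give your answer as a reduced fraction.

Your original envelope holds the bill with probability 1/12, so the other 11 collectively hold it with probability 11/12.
The host can always find 2 empty envelopes to open, so the reveals don't change that 11/12; it is now spread over the 9 remaining unopened envelopes.
P(win by switching) = (11/12) · (1/9) = 11/108.

11/108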